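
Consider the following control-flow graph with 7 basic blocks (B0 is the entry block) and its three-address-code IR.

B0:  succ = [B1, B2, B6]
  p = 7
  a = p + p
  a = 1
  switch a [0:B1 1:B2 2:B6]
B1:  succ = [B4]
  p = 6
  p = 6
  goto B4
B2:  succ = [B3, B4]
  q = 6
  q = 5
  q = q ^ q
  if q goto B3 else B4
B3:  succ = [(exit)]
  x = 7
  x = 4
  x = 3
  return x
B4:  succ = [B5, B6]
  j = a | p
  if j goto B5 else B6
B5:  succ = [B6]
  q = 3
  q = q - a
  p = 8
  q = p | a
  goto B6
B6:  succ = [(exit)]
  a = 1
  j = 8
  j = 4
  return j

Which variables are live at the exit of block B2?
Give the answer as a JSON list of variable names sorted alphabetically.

def/use:
  B0: def={a,p} ue=∅
  B1: def={p} ue=∅
  B2: def={q} ue=∅
  B3: def={x} ue=∅
  B4: def={j} ue={a,p}
  B5: def={p,q} ue={a}
  B6: def={a,j} ue=∅

Live sets:
  B0 li=∅ lo={a,p}
  B1 li={a} lo={a,p}
  B2 li={a,p} lo={a,p}
  B3 li=∅ lo=∅
  B4 li={a,p} lo={a}
  B5 li={a} lo=∅
  B6 li=∅ lo=∅

live-out(B2) = ["a", "p"]

Answer: ["a", "p"]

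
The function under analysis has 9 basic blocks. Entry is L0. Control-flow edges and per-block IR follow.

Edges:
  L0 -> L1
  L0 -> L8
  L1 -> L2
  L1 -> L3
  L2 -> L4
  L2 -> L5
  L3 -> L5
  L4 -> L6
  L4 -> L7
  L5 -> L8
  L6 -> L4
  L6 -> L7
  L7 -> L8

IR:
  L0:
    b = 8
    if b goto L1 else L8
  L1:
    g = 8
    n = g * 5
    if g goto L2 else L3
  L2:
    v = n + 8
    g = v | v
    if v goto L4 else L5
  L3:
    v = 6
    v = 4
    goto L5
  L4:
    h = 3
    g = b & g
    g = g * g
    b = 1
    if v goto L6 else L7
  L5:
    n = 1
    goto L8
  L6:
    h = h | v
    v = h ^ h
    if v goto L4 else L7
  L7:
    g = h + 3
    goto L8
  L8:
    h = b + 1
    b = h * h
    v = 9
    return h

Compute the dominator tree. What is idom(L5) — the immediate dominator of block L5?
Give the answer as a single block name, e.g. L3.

Answer: L1

Analysis:
idom tree: L1←L0 L2←L1 L3←L1 L4←L2 L5←L1 L6←L4 L7←L4 L8←L0
Dom∩ at merges:
  L4: preds {L2,L6}: {L0,L1,L2} ∩ {L0,L1,L2,L4,L6} = {L0,L1,L2}; idom=L2
  L5: preds {L2,L3}: {L0,L1,L2} ∩ {L0,L1,L3} = {L0,L1}; idom=L1
  L7: preds {L4,L6}: {L0,L1,L2,L4} ∩ {L0,L1,L2,L4,L6} = {L0,L1,L2,L4}; idom=L4
  L8: preds {L0,L5,L7}: {L0} ∩ {L0,L1,L5} ∩ {L0,L1,L2,L4,L7} = {L0}; idom=L0

idom(L5) = L1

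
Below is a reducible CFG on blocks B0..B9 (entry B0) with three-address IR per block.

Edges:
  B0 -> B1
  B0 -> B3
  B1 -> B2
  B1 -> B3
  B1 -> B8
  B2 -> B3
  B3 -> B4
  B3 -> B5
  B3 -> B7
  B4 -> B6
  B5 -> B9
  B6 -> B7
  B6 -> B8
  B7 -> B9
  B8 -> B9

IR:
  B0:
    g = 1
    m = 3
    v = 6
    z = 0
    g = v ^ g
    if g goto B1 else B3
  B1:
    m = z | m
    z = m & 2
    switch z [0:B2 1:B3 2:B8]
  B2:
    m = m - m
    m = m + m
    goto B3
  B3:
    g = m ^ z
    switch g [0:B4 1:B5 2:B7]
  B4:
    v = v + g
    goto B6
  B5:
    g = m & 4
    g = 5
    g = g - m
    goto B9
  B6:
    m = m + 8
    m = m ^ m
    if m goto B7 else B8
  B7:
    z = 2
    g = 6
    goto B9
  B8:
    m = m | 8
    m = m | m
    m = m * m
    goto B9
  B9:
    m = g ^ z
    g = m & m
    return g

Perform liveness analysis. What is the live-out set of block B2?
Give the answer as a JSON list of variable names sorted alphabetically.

Answer: ["m", "v", "z"]

Analysis:
Block summaries:
  B0: def={g,m,v,z} ue=∅
  B1: def={m,z} ue={m,z}
  B2: def={m} ue={m}
  B3: def={g} ue={m,z}
  B4: def={v} ue={g,v}
  B5: def={g} ue={m}
  B6: def={m} ue={m}
  B7: def={g,z} ue=∅
  B8: def={m} ue={m}
  B9: def={g,m} ue={g,z}

Backward fixpoint:
  B0: in=∅ out={g,m,v,z}
  B1: in={g,m,v,z} out={g,m,v,z}
  B2: in={m,v,z} out={m,v,z}
  B3: in={m,v,z} out={g,m,v,z}
  B4: in={g,m,v,z} out={g,m,z}
  B5: in={m,z} out={g,z}
  B6: in={g,m,z} out={g,m,z}
  B7: in=∅ out={g,z}
  B8: in={g,m,z} out={g,z}
  B9: in={g,z} out=∅

live-out(B2) = ["m", "v", "z"]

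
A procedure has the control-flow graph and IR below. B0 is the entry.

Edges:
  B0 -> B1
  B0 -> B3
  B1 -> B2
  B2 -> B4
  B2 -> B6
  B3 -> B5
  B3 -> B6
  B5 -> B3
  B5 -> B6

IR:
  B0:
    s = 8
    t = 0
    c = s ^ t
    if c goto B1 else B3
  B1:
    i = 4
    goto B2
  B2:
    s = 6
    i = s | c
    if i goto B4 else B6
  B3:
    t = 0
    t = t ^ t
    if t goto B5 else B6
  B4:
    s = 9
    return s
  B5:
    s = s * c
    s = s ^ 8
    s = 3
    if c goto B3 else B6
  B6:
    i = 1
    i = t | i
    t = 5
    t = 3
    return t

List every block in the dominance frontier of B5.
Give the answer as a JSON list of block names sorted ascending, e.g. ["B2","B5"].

Answer: ["B3", "B6"]

Working:
idom tree: B1←B0 B2←B1 B3←B0 B4←B2 B5←B3 B6←B0
Dom∩ at merges:
  B3: preds {B0,B5}: {B0} ∩ {B0,B3,B5} = {B0}; idom=B0
  B6: preds {B2,B3,B5}: {B0,B1,B2} ∩ {B0,B3} ∩ {B0,B3,B5} = {B0}; idom=B0

DF derivation:
  B3←B0: walk · to B0
  B3←B5: walk B5→B3 to B0
  B6←B2: walk B2→B1 to B0
  B6←B3: walk B3 to B0
  B6←B5: walk B5→B3 to B0
  B0: DF=∅
  B1: DF={B6}
  B2: DF={B6}
  B3: DF={B3,B6}
  B4: DF=∅
  B5: DF={B3,B6}
  B6: DF=∅

DF(B5) = ["B3", "B6"]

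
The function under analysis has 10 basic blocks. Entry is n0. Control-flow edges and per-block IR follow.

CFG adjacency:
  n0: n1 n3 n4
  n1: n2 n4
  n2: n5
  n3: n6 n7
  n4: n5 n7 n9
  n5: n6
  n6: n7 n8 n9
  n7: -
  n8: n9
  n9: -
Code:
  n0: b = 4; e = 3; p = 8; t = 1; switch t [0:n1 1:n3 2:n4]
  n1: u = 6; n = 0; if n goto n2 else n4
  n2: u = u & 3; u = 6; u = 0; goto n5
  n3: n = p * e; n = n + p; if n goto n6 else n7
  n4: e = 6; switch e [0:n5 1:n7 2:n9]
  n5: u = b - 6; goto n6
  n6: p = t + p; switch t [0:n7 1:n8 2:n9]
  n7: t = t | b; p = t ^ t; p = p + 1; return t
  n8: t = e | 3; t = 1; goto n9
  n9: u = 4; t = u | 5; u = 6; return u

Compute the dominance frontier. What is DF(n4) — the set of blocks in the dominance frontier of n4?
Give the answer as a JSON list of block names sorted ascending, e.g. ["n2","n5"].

Answer: ["n5", "n7", "n9"]

Working:
idom tree: n1←n0 n2←n1 n3←n0 n4←n0 n5←n0 n6←n0 n7←n0 n8←n6 n9←n0
Dom at joins:
  n4: preds {n0,n1}: {n0} ∩ {n0,n1} = {n0}; idom=n0
  n5: preds {n2,n4}: {n0,n1,n2} ∩ {n0,n4} = {n0}; idom=n0
  n6: preds {n3,n5}: {n0,n3} ∩ {n0,n5} = {n0}; idom=n0
  n7: preds {n3,n4,n6}: {n0,n3} ∩ {n0,n4} ∩ {n0,n6} = {n0}; idom=n0
  n9: preds {n4,n6,n8}: {n0,n4} ∩ {n0,n6} ∩ {n0,n6,n8} = {n0}; idom=n0

Frontier:
  join n4 pred n0: · stop@n0
  join n4 pred n1: n1 stop@n0
  join n5 pred n2: n2→n1 stop@n0
  join n5 pred n4: n4 stop@n0
  join n6 pred n3: n3 stop@n0
  join n6 pred n5: n5 stop@n0
  join n7 pred n3: n3 stop@n0
  join n7 pred n4: n4 stop@n0
  join n7 pred n6: n6 stop@n0
  join n9 pred n4: n4 stop@n0
  join n9 pred n6: n6 stop@n0
  join n9 pred n8: n8→n6 stop@n0
  DF(n0)=∅
  DF(n1)={n4,n5}
  DF(n2)={n5}
  DF(n3)={n6,n7}
  DF(n4)={n5,n7,n9}
  DF(n5)={n6}
  DF(n6)={n7,n9}
  DF(n7)=∅
  DF(n8)={n9}
  DF(n9)=∅

DF(n4) = ["n5", "n7", "n9"]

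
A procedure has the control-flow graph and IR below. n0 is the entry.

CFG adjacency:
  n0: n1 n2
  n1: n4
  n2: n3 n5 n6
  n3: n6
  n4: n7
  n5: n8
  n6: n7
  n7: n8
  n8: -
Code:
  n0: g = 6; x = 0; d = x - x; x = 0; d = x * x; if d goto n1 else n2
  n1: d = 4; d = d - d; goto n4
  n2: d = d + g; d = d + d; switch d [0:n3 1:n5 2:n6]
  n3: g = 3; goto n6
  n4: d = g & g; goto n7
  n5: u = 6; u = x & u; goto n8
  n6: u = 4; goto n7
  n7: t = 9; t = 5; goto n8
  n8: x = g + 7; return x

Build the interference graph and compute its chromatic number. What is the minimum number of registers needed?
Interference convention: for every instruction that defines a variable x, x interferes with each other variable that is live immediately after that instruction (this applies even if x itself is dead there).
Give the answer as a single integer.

Answer: 3

Working:
def/use:
  n0 def {d,g,x} use ∅
  n1 def {d} use ∅
  n2 def {d} use {d,g}
  n3 def {g} use ∅
  n4 def {d} use {g}
  n5 def {u} use {x}
  n6 def {u} use ∅
  n7 def {t} use ∅
  n8 def {x} use {g}

Backward fixpoint:
  n0: in=∅ out={d,g,x}
  n1: in={g} out={g}
  n2: in={d,g,x} out={g,x}
  n3: in=∅ out={g}
  n4: in={g} out={g}
  n5: in={g,x} out={g}
  n6: in={g} out={g}
  n7: in={g} out={g}
  n8: in={g} out=∅

Conflict graph:
  d — {g,x}
  g — {d,t,u,x}
  t — {g}
  u — {g,x}
  x — {d,g,u}

Registers:
  clique {d,g,x} ⇒ need ≥ 3
  3-colouring: c0={g}  c1={t,x}  c2={d,u}
  χ = 3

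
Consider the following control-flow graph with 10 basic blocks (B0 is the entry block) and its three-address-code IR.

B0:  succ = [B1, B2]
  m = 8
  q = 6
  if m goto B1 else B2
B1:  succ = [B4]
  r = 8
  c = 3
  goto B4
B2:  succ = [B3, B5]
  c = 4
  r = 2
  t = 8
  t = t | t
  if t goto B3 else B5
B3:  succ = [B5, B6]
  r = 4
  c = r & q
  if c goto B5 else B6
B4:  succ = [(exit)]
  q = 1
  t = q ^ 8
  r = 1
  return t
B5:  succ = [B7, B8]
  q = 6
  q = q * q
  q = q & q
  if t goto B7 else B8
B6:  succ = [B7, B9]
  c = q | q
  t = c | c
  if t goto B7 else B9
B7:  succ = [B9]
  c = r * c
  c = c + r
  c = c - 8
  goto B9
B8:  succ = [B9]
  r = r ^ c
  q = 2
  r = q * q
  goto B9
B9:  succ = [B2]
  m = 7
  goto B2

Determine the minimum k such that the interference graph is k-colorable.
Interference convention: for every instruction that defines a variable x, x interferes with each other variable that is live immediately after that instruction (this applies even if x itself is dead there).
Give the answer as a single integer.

def/use:
  B0 def {m,q} use ∅
  B1 def {c,r} use ∅
  B2 def {c,r,t} use ∅
  B3 def {c,r} use {q}
  B4 def {q,r,t} use ∅
  B5 def {q} use {t}
  B6 def {c,t} use {q}
  B7 def {c} use {c,r}
  B8 def {q,r} use {c,r}
  B9 def {m} use ∅

Liveness:
  B0 li=∅ lo={q}
  B1 li=∅ lo=∅
  B2 li={q} lo={c,q,r,t}
  B3 li={q,t} lo={c,q,r,t}
  B4 li=∅ lo=∅
  B5 li={c,r,t} lo={c,q,r}
  B6 li={q,r} lo={c,q,r}
  B7 li={c,q,r} lo={q}
  B8 li={c,r} lo={q}
  B9 li={q} lo={q}

Interference:
  c: {q,r,t}
  m: {q}
  q: {c,m,r,t}
  r: {c,q,t}
  t: {c,q,r}

Registers:
  lower bound: {c,q,r,t} mutually conflict ⇒ χ ≥ 4
  assign c→R1 m→R1 q→R0 r→R2 t→R3 — no edge inside a register ⇒ χ ≤ 4
  χ = 4

Answer: 4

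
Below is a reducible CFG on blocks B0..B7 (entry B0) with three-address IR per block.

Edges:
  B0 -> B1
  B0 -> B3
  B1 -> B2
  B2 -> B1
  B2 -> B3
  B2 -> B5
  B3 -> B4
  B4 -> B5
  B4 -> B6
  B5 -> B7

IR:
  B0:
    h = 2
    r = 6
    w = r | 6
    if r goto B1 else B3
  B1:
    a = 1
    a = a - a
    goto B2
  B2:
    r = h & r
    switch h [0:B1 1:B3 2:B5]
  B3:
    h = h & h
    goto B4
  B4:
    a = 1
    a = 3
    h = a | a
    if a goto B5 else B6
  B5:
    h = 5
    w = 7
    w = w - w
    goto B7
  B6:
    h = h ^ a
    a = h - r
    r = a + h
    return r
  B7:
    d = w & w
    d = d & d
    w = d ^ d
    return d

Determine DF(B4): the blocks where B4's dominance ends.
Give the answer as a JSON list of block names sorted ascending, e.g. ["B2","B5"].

idom tree: B1←B0 B2←B1 B3←B0 B4←B3 B5←B0 B6←B4 B7←B5
Join-block Dom:
  B1: preds {B0,B2}: {B0} ∩ {B0,B1,B2} = {B0}; idom=B0
  B3: preds {B0,B2}: {B0} ∩ {B0,B1,B2} = {B0}; idom=B0
  B5: preds {B2,B4}: {B0,B1,B2} ∩ {B0,B3,B4} = {B0}; idom=B0

Frontier:
  join B1 pred B0: · stop@B0
  join B1 pred B2: B2→B1 stop@B0
  join B3 pred B0: · stop@B0
  join B3 pred B2: B2→B1 stop@B0
  join B5 pred B2: B2→B1 stop@B0
  join B5 pred B4: B4→B3 stop@B0
  B0 → ∅
  B1 → {B1,B3,B5}
  B2 → {B1,B3,B5}
  B3 → {B5}
  B4 → {B5}
  B5 → ∅
  B6 → ∅
  B7 → ∅

DF(B4) = ["B5"]

Answer: ["B5"]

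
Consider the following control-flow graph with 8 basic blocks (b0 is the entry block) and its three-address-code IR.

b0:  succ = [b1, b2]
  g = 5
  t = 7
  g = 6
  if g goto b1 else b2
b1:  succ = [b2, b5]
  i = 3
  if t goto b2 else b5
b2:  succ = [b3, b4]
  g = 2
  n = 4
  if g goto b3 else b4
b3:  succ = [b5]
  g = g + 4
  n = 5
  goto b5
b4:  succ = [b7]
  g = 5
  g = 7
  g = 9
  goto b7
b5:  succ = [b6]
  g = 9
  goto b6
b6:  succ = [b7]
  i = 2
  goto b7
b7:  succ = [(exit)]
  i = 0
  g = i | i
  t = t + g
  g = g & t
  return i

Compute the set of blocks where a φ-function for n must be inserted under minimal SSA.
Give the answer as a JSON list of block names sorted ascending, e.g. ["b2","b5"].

idom tree: b1←b0 b2←b0 b3←b2 b4←b2 b5←b0 b6←b5 b7←b0
Dom at joins:
  b2: preds {b0,b1}: {b0} ∩ {b0,b1} = {b0}; idom=b0
  b5: preds {b1,b3}: {b0,b1} ∩ {b0,b2,b3} = {b0}; idom=b0
  b7: preds {b4,b6}: {b0,b2,b4} ∩ {b0,b5,b6} = {b0}; idom=b0

Frontier:
  b2←b0: walk · to b0
  b2←b1: walk b1 to b0
  b5←b1: walk b1 to b0
  b5←b3: walk b3→b2 to b0
  b7←b4: walk b4→b2 to b0
  b7←b6: walk b6→b5 to b0
  b0 → ∅
  b1 → {b2,b5}
  b2 → {b5,b7}
  b3 → {b5}
  b4 → {b7}
  b5 → {b7}
  b6 → {b7}
  b7 → ∅

φ for n: defs {b2,b3}
  DF⁺ = {b5,b7}

Answer: ["b5", "b7"]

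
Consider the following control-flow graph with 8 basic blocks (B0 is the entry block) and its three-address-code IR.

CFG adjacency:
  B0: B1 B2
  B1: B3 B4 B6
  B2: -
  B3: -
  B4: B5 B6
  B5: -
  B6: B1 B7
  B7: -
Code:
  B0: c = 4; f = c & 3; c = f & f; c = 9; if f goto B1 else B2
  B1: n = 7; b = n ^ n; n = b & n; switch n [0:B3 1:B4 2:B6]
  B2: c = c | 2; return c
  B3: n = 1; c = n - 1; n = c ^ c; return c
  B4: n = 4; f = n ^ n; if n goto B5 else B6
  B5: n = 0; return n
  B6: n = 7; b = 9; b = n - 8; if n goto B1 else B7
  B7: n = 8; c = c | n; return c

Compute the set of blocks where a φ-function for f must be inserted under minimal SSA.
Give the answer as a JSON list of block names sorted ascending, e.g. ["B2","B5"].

idom tree: B1←B0 B2←B0 B3←B1 B4←B1 B5←B4 B6←B1 B7←B6
Join-block Dom:
  B1: preds {B0,B6}: {B0} ∩ {B0,B1,B6} = {B0}; idom=B0
  B6: preds {B1,B4}: {B0,B1} ∩ {B0,B1,B4} = {B0,B1}; idom=B1

DF derivation:
  join B1 pred B0: · stop@B0
  join B1 pred B6: B6→B1 stop@B0
  join B6 pred B1: · stop@B1
  join B6 pred B4: B4 stop@B1
  B0: DF=∅
  B1: DF={B1}
  B2: DF=∅
  B3: DF=∅
  B4: DF={B6}
  B5: DF=∅
  B6: DF={B1}
  B7: DF=∅

φ for f: defs {B0,B4}
  DF⁺ = {B1,B6}

Answer: ["B1", "B6"]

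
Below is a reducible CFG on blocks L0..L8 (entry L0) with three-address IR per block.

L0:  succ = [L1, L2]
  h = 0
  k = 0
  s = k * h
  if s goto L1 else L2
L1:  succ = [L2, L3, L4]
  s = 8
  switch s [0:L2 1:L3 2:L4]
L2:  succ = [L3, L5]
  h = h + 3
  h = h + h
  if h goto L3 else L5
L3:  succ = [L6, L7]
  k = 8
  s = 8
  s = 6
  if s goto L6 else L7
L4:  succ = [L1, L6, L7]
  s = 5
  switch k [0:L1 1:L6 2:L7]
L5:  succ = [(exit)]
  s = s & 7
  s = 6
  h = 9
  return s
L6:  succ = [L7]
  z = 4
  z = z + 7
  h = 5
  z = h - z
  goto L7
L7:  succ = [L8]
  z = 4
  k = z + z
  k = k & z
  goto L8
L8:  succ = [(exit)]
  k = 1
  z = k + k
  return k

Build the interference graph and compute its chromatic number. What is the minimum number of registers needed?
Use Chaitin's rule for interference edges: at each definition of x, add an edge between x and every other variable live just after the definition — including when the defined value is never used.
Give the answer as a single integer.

Answer: 3

Working:
Per-block:
  L0: def={h,k,s} ue=∅
  L1: def={s} ue=∅
  L2: def={h} ue={h}
  L3: def={k,s} ue=∅
  L4: def={s} ue={k}
  L5: def={h,s} ue={s}
  L6: def={h,z} ue=∅
  L7: def={k,z} ue=∅
  L8: def={k,z} ue=∅

Liveness:
  L0: in=∅ out={h,k,s}
  L1: in={h,k} out={h,k,s}
  L2: in={h,s} out={s}
  L3: in=∅ out=∅
  L4: in={h,k} out={h,k}
  L5: in={s} out=∅
  L6: in=∅ out=∅
  L7: in=∅ out=∅
  L8: in=∅ out=∅

Conflict graph:
  h — {k,s,z}
  k — {h,s,z}
  s — {h,k}
  z — {h,k}

Registers:
  lower bound: {h,k,s} mutually conflict ⇒ χ ≥ 3
  3-colouring: R0={h}  R1={k}  R2={s,z}
  χ = 3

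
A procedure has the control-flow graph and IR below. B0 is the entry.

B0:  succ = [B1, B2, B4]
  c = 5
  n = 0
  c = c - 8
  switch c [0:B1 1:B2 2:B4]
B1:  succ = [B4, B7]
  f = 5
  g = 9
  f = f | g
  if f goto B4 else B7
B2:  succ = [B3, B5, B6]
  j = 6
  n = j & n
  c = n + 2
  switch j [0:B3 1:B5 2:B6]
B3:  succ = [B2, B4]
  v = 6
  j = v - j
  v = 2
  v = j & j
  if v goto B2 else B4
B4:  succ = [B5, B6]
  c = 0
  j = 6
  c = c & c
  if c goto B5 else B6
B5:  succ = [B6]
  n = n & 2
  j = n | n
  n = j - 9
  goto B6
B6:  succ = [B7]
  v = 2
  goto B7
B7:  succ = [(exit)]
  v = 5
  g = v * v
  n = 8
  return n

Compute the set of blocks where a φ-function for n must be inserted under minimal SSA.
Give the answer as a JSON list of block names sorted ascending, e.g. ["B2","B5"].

idom tree: B1←B0 B2←B0 B3←B2 B4←B0 B5←B0 B6←B0 B7←B0
Join-block Dom:
  B2: preds {B0,B3}: {B0} ∩ {B0,B2,B3} = {B0}; idom=B0
  B4: preds {B0,B1,B3}: {B0} ∩ {B0,B1} ∩ {B0,B2,B3} = {B0}; idom=B0
  B5: preds {B2,B4}: {B0,B2} ∩ {B0,B4} = {B0}; idom=B0
  B6: preds {B2,B4,B5}: {B0,B2} ∩ {B0,B4} ∩ {B0,B5} = {B0}; idom=B0
  B7: preds {B1,B6}: {B0,B1} ∩ {B0,B6} = {B0}; idom=B0

Frontier:
  B2←B0: walk · to B0
  B2←B3: walk B3→B2 to B0
  B4←B0: walk · to B0
  B4←B1: walk B1 to B0
  B4←B3: walk B3→B2 to B0
  B5←B2: walk B2 to B0
  B5←B4: walk B4 to B0
  B6←B2: walk B2 to B0
  B6←B4: walk B4 to B0
  B6←B5: walk B5 to B0
  B7←B1: walk B1 to B0
  B7←B6: walk B6 to B0
  B0: DF=∅
  B1: DF={B4,B7}
  B2: DF={B2,B4,B5,B6}
  B3: DF={B2,B4}
  B4: DF={B5,B6}
  B5: DF={B6}
  B6: DF={B7}
  B7: DF=∅

φ for n: defs {B0,B2,B5,B7}
  DF⁺ = {B2,B4,B5,B6,B7}

Answer: ["B2", "B4", "B5", "B6", "B7"]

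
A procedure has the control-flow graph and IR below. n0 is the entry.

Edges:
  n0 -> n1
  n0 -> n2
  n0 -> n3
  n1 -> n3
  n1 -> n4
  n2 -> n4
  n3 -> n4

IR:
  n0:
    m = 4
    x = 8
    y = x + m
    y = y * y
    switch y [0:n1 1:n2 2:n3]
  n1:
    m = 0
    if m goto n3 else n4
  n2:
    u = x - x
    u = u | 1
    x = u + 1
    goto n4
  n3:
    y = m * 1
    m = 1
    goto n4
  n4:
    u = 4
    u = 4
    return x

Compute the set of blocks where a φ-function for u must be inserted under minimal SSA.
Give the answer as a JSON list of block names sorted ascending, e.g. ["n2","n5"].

Answer: ["n4"]

Derivation:
idom tree: n1←n0 n2←n0 n3←n0 n4←n0
Dom at joins:
  n3: preds {n0,n1}: {n0} ∩ {n0,n1} = {n0}; idom=n0
  n4: preds {n1,n2,n3}: {n0,n1} ∩ {n0,n2} ∩ {n0,n3} = {n0}; idom=n0

DF derivation:
  join n3 pred n0: · stop@n0
  join n3 pred n1: n1 stop@n0
  join n4 pred n1: n1 stop@n0
  join n4 pred n2: n2 stop@n0
  join n4 pred n3: n3 stop@n0
  DF(n0)=∅
  DF(n1)={n3,n4}
  DF(n2)={n4}
  DF(n3)={n4}
  DF(n4)=∅

φ for u: defs {n2,n4}
  DF⁺ = {n4}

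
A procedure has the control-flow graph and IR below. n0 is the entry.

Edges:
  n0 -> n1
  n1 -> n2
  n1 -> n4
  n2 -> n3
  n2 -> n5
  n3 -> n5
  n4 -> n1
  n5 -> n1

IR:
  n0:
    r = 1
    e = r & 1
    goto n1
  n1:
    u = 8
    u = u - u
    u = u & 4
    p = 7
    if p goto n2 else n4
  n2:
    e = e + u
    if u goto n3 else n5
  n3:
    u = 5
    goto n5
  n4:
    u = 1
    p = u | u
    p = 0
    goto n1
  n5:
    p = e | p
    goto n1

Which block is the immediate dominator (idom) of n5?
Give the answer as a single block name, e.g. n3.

Answer: n2

Analysis:
idom tree: n1←n0 n2←n1 n3←n2 n4←n1 n5←n2
Dom∩ at merges:
  n1: preds {n0,n4,n5}: {n0} ∩ {n0,n1,n4} ∩ {n0,n1,n2,n5} = {n0}; idom=n0
  n5: preds {n2,n3}: {n0,n1,n2} ∩ {n0,n1,n2,n3} = {n0,n1,n2}; idom=n2

idom(n5) = n2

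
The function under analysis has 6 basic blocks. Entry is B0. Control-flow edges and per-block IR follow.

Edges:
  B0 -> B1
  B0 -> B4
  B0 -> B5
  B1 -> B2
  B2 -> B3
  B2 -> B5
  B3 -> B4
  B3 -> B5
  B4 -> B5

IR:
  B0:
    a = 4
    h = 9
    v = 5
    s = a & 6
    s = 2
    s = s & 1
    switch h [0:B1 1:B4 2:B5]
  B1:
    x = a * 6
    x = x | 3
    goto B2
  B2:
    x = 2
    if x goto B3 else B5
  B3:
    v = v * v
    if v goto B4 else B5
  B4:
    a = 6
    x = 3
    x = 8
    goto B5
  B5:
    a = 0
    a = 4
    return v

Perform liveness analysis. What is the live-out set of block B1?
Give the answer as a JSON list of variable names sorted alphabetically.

Answer: ["v"]

Derivation:
Block summaries:
  B0: {a,h,s,v} / ∅
  B1: {x} / {a}
  B2: {x} / ∅
  B3: {v} / {v}
  B4: {a,x} / ∅
  B5: {a} / {v}

Backward fixpoint:
  live B0: ∅→{a,v}
  live B1: {a,v}→{v}
  live B2: {v}→{v}
  live B3: {v}→{v}
  live B4: {v}→{v}
  live B5: {v}→∅

live-out(B1) = ["v"]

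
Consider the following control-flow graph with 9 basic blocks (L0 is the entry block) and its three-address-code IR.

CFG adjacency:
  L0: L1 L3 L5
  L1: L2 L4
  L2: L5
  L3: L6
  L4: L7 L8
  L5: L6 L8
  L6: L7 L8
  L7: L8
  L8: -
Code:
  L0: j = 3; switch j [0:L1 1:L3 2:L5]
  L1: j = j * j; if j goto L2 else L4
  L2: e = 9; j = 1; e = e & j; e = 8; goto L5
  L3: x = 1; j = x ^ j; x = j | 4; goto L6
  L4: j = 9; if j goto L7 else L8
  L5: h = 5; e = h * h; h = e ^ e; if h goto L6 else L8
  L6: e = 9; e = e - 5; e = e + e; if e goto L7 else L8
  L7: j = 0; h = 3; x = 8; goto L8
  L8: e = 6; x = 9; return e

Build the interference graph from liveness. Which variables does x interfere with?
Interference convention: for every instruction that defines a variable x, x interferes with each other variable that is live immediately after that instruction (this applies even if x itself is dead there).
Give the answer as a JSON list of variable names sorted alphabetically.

Answer: ["e", "j"]

Working:
Per-block:
  L0 def {j} use ∅
  L1 def {j} use {j}
  L2 def {e,j} use ∅
  L3 def {j,x} use {j}
  L4 def {j} use ∅
  L5 def {e,h} use ∅
  L6 def {e} use ∅
  L7 def {h,j,x} use ∅
  L8 def {e,x} use ∅

Live sets:
  L0 li=∅ lo={j}
  L1 li={j} lo=∅
  L2 li=∅ lo=∅
  L3 li={j} lo=∅
  L4 li=∅ lo=∅
  L5 li=∅ lo=∅
  L6 li=∅ lo=∅
  L7 li=∅ lo=∅
  L8 li=∅ lo=∅

Conflict graph:
  e↔{j,x}
  h↔∅
  j↔{e,x}
  x↔{e,j}

N(x) = ["e", "j"]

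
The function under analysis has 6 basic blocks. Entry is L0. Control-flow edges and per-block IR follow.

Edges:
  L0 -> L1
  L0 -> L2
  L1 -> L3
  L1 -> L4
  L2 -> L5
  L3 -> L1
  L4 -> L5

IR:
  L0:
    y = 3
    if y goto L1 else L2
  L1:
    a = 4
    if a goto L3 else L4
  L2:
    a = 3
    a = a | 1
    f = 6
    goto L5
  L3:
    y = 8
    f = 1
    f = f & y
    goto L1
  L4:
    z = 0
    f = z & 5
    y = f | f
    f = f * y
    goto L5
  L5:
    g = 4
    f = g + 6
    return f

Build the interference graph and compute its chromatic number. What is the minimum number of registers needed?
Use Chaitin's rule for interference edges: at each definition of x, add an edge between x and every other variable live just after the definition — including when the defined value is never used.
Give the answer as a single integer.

Answer: 2

Working:
Block summaries:
  L0: def={y} ue=∅
  L1: def={a} ue=∅
  L2: def={a,f} ue=∅
  L3: def={f,y} ue=∅
  L4: def={f,y,z} ue=∅
  L5: def={f,g} ue=∅

Backward fixpoint:
  live L0: ∅→∅
  live L1: ∅→∅
  live L2: ∅→∅
  live L3: ∅→∅
  live L4: ∅→∅
  live L5: ∅→∅

Interfere edges:
  a↔∅
  f↔{y}
  g↔∅
  y↔{f}
  z↔∅

Registers:
  clique {f,y} ⇒ need ≥ 2
  2-colouring: r0={a,f,g,z}  r1={y}
  χ = 2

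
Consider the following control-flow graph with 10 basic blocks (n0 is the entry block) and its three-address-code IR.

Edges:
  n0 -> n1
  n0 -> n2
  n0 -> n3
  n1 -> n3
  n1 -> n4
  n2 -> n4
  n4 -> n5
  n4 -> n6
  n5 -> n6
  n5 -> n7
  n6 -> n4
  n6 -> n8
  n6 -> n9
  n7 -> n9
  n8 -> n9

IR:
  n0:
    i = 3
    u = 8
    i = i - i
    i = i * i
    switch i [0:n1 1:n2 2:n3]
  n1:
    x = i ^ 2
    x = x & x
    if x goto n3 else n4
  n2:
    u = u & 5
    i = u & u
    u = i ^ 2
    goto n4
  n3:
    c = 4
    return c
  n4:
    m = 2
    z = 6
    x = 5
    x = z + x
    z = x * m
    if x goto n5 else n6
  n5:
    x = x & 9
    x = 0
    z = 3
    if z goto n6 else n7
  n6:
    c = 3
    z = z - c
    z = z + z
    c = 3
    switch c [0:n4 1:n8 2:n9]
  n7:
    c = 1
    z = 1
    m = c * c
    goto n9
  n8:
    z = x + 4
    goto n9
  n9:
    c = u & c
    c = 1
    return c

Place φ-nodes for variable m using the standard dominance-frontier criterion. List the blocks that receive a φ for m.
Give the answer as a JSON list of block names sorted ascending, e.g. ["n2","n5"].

idom tree: n1←n0 n2←n0 n3←n0 n4←n0 n5←n4 n6←n4 n7←n5 n8←n6 n9←n4
Dom at joins:
  n3: preds {n0,n1}: {n0} ∩ {n0,n1} = {n0}; idom=n0
  n4: preds {n1,n2,n6}: {n0,n1} ∩ {n0,n2} ∩ {n0,n4,n6} = {n0}; idom=n0
  n6: preds {n4,n5}: {n0,n4} ∩ {n0,n4,n5} = {n0,n4}; idom=n4
  n9: preds {n6,n7,n8}: {n0,n4,n6} ∩ {n0,n4,n5,n7} ∩ {n0,n4,n6,n8} = {n0,n4}; idom=n4

DF derivation:
  n3←n0: walk · to n0
  n3←n1: walk n1 to n0
  n4←n1: walk n1 to n0
  n4←n2: walk n2 to n0
  n4←n6: walk n6→n4 to n0
  n6←n4: walk · to n4
  n6←n5: walk n5 to n4
  n9←n6: walk n6 to n4
  n9←n7: walk n7→n5 to n4
  n9←n8: walk n8→n6 to n4
  n0: DF=∅
  n1: DF={n3,n4}
  n2: DF={n4}
  n3: DF=∅
  n4: DF={n4}
  n5: DF={n6,n9}
  n6: DF={n4,n9}
  n7: DF={n9}
  n8: DF={n9}
  n9: DF=∅

φ for m: defs {n4,n7}
  DF⁺ = {n4,n9}

Answer: ["n4", "n9"]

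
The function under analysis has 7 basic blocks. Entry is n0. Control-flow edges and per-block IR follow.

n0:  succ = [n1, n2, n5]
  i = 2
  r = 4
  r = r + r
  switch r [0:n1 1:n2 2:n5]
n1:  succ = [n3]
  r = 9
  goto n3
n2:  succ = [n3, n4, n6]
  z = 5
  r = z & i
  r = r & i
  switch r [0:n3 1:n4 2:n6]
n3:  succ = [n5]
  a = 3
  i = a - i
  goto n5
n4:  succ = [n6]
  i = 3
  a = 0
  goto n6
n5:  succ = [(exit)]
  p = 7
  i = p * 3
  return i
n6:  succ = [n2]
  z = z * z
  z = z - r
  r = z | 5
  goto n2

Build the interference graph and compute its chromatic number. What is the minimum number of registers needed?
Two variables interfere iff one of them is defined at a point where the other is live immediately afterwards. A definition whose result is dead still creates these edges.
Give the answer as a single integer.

Block summaries:
  n0 def {i,r} use ∅
  n1 def {r} use ∅
  n2 def {r,z} use {i}
  n3 def {a,i} use {i}
  n4 def {a,i} use ∅
  n5 def {i,p} use ∅
  n6 def {r,z} use {r,z}

Backward fixpoint:
  n0: in=∅ out={i}
  n1: in={i} out={i}
  n2: in={i} out={i,r,z}
  n3: in={i} out=∅
  n4: in={r,z} out={i,r,z}
  n5: in=∅ out=∅
  n6: in={i,r,z} out={i}

Interfere edges:
  a: {i,r,z}
  i: {a,r,z}
  p: ∅
  r: {a,i,z}
  z: {a,i,r}

Colouring:
  clique {a,i,r,z} ⇒ need ≥ 4
  assign a→r0 i→r1 p→r0 r→r2 z→r3 — no edge inside a register ⇒ χ ≤ 4
  χ = 4

Answer: 4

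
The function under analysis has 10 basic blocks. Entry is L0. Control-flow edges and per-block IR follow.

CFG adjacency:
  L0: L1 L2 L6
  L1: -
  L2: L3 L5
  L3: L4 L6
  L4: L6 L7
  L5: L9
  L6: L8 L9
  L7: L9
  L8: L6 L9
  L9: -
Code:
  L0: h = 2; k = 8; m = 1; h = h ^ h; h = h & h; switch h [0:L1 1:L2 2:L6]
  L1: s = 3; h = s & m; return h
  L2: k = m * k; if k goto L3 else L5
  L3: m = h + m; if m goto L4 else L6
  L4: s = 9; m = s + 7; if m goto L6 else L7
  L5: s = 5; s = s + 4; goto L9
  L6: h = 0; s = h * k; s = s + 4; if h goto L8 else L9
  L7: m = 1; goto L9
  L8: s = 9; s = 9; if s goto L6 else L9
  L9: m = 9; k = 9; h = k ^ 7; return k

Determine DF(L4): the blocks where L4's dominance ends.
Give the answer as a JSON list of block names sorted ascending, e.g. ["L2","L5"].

Answer: ["L6", "L9"]

Working:
idom tree: L1←L0 L2←L0 L3←L2 L4←L3 L5←L2 L6←L0 L7←L4 L8←L6 L9←L0
Dom at joins:
  L6: preds {L0,L3,L4,L8}: {L0} ∩ {L0,L2,L3} ∩ {L0,L2,L3,L4} ∩ {L0,L6,L8} = {L0}; idom=L0
  L9: preds {L5,L6,L7,L8}: {L0,L2,L5} ∩ {L0,L6} ∩ {L0,L2,L3,L4,L7} ∩ {L0,L6,L8} = {L0}; idom=L0

Frontier:
  L6←L0: walk · to L0
  L6←L3: walk L3→L2 to L0
  L6←L4: walk L4→L3→L2 to L0
  L6←L8: walk L8→L6 to L0
  L9←L5: walk L5→L2 to L0
  L9←L6: walk L6 to L0
  L9←L7: walk L7→L4→L3→L2 to L0
  L9←L8: walk L8→L6 to L0
  L0: DF=∅
  L1: DF=∅
  L2: DF={L6,L9}
  L3: DF={L6,L9}
  L4: DF={L6,L9}
  L5: DF={L9}
  L6: DF={L6,L9}
  L7: DF={L9}
  L8: DF={L6,L9}
  L9: DF=∅

DF(L4) = ["L6", "L9"]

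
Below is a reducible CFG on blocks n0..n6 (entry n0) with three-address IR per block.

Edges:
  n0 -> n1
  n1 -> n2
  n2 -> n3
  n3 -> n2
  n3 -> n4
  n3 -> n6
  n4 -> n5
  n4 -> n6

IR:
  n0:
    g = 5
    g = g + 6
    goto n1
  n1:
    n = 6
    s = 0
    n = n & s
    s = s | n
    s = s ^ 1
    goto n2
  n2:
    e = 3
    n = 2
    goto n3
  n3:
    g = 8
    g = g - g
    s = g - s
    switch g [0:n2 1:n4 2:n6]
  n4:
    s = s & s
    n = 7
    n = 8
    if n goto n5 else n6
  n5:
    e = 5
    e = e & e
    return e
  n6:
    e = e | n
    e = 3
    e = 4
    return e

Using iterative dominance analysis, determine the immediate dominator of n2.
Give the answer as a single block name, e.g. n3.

idom tree: n1←n0 n2←n1 n3←n2 n4←n3 n5←n4 n6←n3
Join-block Dom:
  n2: preds {n1,n3}: {n0,n1} ∩ {n0,n1,n2,n3} = {n0,n1}; idom=n1
  n6: preds {n3,n4}: {n0,n1,n2,n3} ∩ {n0,n1,n2,n3,n4} = {n0,n1,n2,n3}; idom=n3

idom(n2) = n1

Answer: n1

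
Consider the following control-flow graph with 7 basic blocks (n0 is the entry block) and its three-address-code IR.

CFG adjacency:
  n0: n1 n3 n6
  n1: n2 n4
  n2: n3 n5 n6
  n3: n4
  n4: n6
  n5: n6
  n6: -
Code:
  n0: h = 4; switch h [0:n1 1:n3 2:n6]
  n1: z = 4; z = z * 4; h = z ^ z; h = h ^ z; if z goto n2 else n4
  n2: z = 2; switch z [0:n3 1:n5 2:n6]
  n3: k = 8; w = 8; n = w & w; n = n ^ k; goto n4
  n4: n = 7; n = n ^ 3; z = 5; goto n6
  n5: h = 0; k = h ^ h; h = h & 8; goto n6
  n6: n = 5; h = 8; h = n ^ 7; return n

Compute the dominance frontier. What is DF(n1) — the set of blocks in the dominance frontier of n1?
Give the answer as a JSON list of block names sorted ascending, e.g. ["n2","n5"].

idom tree: n1←n0 n2←n1 n3←n0 n4←n0 n5←n2 n6←n0
Dom at joins:
  n3: preds {n0,n2}: {n0} ∩ {n0,n1,n2} = {n0}; idom=n0
  n4: preds {n1,n3}: {n0,n1} ∩ {n0,n3} = {n0}; idom=n0
  n6: preds {n0,n2,n4,n5}: {n0} ∩ {n0,n1,n2} ∩ {n0,n4} ∩ {n0,n1,n2,n5} = {n0}; idom=n0

DF derivation:
  n3←n0: walk · to n0
  n3←n2: walk n2→n1 to n0
  n4←n1: walk n1 to n0
  n4←n3: walk n3 to n0
  n6←n0: walk · to n0
  n6←n2: walk n2→n1 to n0
  n6←n4: walk n4 to n0
  n6←n5: walk n5→n2→n1 to n0
  n0 → ∅
  n1 → {n3,n4,n6}
  n2 → {n3,n6}
  n3 → {n4}
  n4 → {n6}
  n5 → {n6}
  n6 → ∅

DF(n1) = ["n3", "n4", "n6"]

Answer: ["n3", "n4", "n6"]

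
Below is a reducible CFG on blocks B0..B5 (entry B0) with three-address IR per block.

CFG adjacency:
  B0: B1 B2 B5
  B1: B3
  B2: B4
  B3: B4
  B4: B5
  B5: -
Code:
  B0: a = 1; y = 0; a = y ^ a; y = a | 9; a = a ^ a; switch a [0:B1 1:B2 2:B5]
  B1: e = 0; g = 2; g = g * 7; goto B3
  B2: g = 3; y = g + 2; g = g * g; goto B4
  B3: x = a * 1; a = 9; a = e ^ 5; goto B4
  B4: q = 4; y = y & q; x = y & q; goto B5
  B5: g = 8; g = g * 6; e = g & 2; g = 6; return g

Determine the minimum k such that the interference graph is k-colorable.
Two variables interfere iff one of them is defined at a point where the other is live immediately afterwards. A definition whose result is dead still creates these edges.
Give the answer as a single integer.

def/use:
  B0: def={a,y} ue=∅
  B1: def={e,g} ue=∅
  B2: def={g,y} ue=∅
  B3: def={a,x} ue={a,e}
  B4: def={q,x,y} ue={y}
  B5: def={e,g} ue=∅

Live sets:
  live B0: ∅→{a,y}
  live B1: {a,y}→{a,e,y}
  live B2: ∅→{y}
  live B3: {a,e,y}→{y}
  live B4: {y}→∅
  live B5: ∅→∅

Interference:
  a: {e,g,y}
  e: {a,g,x,y}
  g: {a,e,y}
  q: {y}
  x: {e,y}
  y: {a,e,g,q,x}

Registers:
  lower bound: {a,e,g,y} mutually conflict ⇒ χ ≥ 4
  4-colouring: c0={y}  c1={e,q}  c2={a,x}  c3={g}
  χ = 4

Answer: 4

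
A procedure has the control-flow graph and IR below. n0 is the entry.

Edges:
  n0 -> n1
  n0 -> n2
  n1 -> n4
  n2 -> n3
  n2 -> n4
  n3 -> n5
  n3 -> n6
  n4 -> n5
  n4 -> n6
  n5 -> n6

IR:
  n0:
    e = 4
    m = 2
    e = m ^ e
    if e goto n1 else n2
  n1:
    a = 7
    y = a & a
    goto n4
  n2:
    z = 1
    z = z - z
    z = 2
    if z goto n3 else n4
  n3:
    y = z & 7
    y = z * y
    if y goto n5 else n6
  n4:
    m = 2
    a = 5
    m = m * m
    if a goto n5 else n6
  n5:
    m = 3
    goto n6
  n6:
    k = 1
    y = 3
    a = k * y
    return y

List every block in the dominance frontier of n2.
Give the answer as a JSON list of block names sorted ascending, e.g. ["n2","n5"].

Answer: ["n4", "n5", "n6"]

Derivation:
idom tree: n1←n0 n2←n0 n3←n2 n4←n0 n5←n0 n6←n0
Dom∩ at merges:
  n4: preds {n1,n2}: {n0,n1} ∩ {n0,n2} = {n0}; idom=n0
  n5: preds {n3,n4}: {n0,n2,n3} ∩ {n0,n4} = {n0}; idom=n0
  n6: preds {n3,n4,n5}: {n0,n2,n3} ∩ {n0,n4} ∩ {n0,n5} = {n0}; idom=n0

Frontier:
  join n4 pred n1: n1 stop@n0
  join n4 pred n2: n2 stop@n0
  join n5 pred n3: n3→n2 stop@n0
  join n5 pred n4: n4 stop@n0
  join n6 pred n3: n3→n2 stop@n0
  join n6 pred n4: n4 stop@n0
  join n6 pred n5: n5 stop@n0
  n0: DF=∅
  n1: DF={n4}
  n2: DF={n4,n5,n6}
  n3: DF={n5,n6}
  n4: DF={n5,n6}
  n5: DF={n6}
  n6: DF=∅

DF(n2) = ["n4", "n5", "n6"]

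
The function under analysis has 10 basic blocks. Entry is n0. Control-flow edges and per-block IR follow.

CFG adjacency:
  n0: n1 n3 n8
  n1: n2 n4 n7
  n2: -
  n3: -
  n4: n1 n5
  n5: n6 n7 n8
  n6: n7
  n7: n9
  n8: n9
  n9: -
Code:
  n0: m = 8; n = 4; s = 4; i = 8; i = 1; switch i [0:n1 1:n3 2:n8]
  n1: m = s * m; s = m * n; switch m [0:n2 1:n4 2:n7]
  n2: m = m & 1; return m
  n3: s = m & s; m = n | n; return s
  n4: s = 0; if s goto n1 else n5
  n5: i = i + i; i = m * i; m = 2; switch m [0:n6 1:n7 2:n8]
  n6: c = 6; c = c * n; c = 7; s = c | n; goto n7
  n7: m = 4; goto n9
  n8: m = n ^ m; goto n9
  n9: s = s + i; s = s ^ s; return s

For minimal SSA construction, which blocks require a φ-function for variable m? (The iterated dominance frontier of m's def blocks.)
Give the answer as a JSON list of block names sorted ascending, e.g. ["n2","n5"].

Answer: ["n1", "n7", "n8", "n9"]

Derivation:
idom tree: n1←n0 n2←n1 n3←n0 n4←n1 n5←n4 n6←n5 n7←n1 n8←n0 n9←n0
Dom at joins:
  n1: preds {n0,n4}: {n0} ∩ {n0,n1,n4} = {n0}; idom=n0
  n7: preds {n1,n5,n6}: {n0,n1} ∩ {n0,n1,n4,n5} ∩ {n0,n1,n4,n5,n6} = {n0,n1}; idom=n1
  n8: preds {n0,n5}: {n0} ∩ {n0,n1,n4,n5} = {n0}; idom=n0
  n9: preds {n7,n8}: {n0,n1,n7} ∩ {n0,n8} = {n0}; idom=n0

DF derivation:
  n1←n0: walk · to n0
  n1←n4: walk n4→n1 to n0
  n7←n1: walk · to n1
  n7←n5: walk n5→n4 to n1
  n7←n6: walk n6→n5→n4 to n1
  n8←n0: walk · to n0
  n8←n5: walk n5→n4→n1 to n0
  n9←n7: walk n7→n1 to n0
  n9←n8: walk n8 to n0
  DF(n0)=∅
  DF(n1)={n1,n8,n9}
  DF(n2)=∅
  DF(n3)=∅
  DF(n4)={n1,n7,n8}
  DF(n5)={n7,n8}
  DF(n6)={n7}
  DF(n7)={n9}
  DF(n8)={n9}
  DF(n9)=∅

φ for m: defs {n0,n1,n2,n3,n5,n7,n8}
  DF⁺ = {n1,n7,n8,n9}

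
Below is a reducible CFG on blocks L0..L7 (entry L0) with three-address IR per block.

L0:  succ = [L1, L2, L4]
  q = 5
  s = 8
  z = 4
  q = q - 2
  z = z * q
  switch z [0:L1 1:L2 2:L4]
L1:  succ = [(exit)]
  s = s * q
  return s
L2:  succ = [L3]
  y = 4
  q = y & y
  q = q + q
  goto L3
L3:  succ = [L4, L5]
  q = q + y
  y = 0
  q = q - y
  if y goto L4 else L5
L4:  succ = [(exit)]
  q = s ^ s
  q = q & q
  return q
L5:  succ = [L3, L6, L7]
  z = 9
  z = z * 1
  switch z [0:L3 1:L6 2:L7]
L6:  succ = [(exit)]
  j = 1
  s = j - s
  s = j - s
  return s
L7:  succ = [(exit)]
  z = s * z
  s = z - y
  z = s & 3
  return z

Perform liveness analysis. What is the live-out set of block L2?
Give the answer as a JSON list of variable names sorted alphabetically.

def/use:
  L0 def {q,s,z} use ∅
  L1 def {s} use {q,s}
  L2 def {q,y} use ∅
  L3 def {q,y} use {q,y}
  L4 def {q} use {s}
  L5 def {z} use ∅
  L6 def {j,s} use {s}
  L7 def {s,z} use {s,y,z}

Backward fixpoint:
  L0: in=∅ out={q,s}
  L1: in={q,s} out=∅
  L2: in={s} out={q,s,y}
  L3: in={q,s,y} out={q,s,y}
  L4: in={s} out=∅
  L5: in={q,s,y} out={q,s,y,z}
  L6: in={s} out=∅
  L7: in={s,y,z} out=∅

live-out(L2) = ["q", "s", "y"]

Answer: ["q", "s", "y"]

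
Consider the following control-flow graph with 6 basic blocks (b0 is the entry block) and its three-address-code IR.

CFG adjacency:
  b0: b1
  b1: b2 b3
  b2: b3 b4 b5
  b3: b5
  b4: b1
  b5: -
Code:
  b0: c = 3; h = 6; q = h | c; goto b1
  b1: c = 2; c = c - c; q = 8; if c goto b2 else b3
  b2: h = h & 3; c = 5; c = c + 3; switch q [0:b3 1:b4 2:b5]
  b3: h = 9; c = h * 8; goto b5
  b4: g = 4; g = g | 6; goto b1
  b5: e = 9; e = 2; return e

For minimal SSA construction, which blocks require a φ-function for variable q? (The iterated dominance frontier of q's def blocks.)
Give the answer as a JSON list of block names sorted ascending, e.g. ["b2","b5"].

Answer: ["b1"]

Analysis:
idom tree: b1←b0 b2←b1 b3←b1 b4←b2 b5←b1
Dom at joins:
  b1: preds {b0,b4}: {b0} ∩ {b0,b1,b2,b4} = {b0}; idom=b0
  b3: preds {b1,b2}: {b0,b1} ∩ {b0,b1,b2} = {b0,b1}; idom=b1
  b5: preds {b2,b3}: {b0,b1,b2} ∩ {b0,b1,b3} = {b0,b1}; idom=b1

DF derivation:
  b1←b0: walk · to b0
  b1←b4: walk b4→b2→b1 to b0
  b3←b1: walk · to b1
  b3←b2: walk b2 to b1
  b5←b2: walk b2 to b1
  b5←b3: walk b3 to b1
  DF(b0)=∅
  DF(b1)={b1}
  DF(b2)={b1,b3,b5}
  DF(b3)={b5}
  DF(b4)={b1}
  DF(b5)=∅

φ for q: defs {b0,b1}
  DF⁺ = {b1}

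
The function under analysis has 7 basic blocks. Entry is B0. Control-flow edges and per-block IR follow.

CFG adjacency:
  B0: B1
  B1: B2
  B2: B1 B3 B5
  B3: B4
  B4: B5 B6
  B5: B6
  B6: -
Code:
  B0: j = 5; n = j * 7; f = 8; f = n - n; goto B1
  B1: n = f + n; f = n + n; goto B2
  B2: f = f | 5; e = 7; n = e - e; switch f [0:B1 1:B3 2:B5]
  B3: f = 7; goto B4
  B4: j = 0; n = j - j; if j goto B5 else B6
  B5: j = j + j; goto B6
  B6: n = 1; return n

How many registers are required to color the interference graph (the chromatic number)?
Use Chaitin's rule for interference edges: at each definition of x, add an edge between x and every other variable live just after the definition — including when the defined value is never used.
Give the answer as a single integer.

Block summaries:
  B0 def {f,j,n} use ∅
  B1 def {f,n} use {f,n}
  B2 def {e,f,n} use {f}
  B3 def {f} use ∅
  B4 def {j,n} use ∅
  B5 def {j} use {j}
  B6 def {n} use ∅

Liveness:
  live B0: ∅→{f,j,n}
  live B1: {f,j,n}→{f,j}
  live B2: {f,j}→{f,j,n}
  live B3: ∅→∅
  live B4: ∅→{j}
  live B5: {j}→∅
  live B6: ∅→∅

Conflict graph:
  e↔{f,j}
  f↔{e,j,n}
  j↔{e,f,n}
  n↔{f,j}

Colouring:
  lower bound: {e,f,j} mutually conflict ⇒ χ ≥ 3
  assign e→R2 f→R0 j→R1 n→R2 — no edge inside a register ⇒ χ ≤ 3
  χ = 3

Answer: 3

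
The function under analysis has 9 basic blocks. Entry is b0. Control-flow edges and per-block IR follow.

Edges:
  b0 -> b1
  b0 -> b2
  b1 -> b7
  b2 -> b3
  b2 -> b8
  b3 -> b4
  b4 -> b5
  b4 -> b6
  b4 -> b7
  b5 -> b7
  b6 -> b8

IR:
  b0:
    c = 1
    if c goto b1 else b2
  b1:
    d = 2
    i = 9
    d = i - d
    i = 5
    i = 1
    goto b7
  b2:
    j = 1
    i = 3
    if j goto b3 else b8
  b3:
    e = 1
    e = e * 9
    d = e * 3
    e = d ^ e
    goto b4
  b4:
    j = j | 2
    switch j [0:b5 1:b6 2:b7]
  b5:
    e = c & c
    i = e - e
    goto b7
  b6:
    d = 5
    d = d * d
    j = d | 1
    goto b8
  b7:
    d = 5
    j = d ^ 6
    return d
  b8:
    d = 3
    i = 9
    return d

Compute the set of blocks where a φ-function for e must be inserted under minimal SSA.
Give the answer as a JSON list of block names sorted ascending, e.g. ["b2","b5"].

Answer: ["b7", "b8"]

Working:
idom tree: b1←b0 b2←b0 b3←b2 b4←b3 b5←b4 b6←b4 b7←b0 b8←b2
Join-block Dom:
  b7: preds {b1,b4,b5}: {b0,b1} ∩ {b0,b2,b3,b4} ∩ {b0,b2,b3,b4,b5} = {b0}; idom=b0
  b8: preds {b2,b6}: {b0,b2} ∩ {b0,b2,b3,b4,b6} = {b0,b2}; idom=b2

DF walk-up:
  b7←b1: walk b1 to b0
  b7←b4: walk b4→b3→b2 to b0
  b7←b5: walk b5→b4→b3→b2 to b0
  b8←b2: walk · to b2
  b8←b6: walk b6→b4→b3 to b2
  b0: DF=∅
  b1: DF={b7}
  b2: DF={b7}
  b3: DF={b7,b8}
  b4: DF={b7,b8}
  b5: DF={b7}
  b6: DF={b8}
  b7: DF=∅
  b8: DF=∅

φ for e: defs {b3,b5}
  DF⁺ = {b7,b8}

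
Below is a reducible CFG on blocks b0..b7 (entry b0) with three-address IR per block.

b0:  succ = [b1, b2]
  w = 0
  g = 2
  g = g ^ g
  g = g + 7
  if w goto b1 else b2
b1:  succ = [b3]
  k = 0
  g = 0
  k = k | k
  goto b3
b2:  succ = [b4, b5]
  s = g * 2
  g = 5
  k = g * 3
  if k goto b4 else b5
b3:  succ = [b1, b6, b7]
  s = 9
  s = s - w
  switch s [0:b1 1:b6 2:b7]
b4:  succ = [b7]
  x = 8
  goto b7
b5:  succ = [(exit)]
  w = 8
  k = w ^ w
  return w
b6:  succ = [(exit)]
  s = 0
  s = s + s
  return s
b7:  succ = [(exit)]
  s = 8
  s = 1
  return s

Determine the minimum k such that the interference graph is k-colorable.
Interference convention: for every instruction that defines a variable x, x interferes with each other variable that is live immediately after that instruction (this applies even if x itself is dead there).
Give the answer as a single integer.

Answer: 3

Derivation:
Per-block:
  b0 def {g,w} use ∅
  b1 def {g,k} use ∅
  b2 def {g,k,s} use {g}
  b3 def {s} use {w}
  b4 def {x} use ∅
  b5 def {k,w} use ∅
  b6 def {s} use ∅
  b7 def {s} use ∅

Backward fixpoint:
  b0: in=∅ out={g,w}
  b1: in={w} out={w}
  b2: in={g} out=∅
  b3: in={w} out={w}
  b4: in=∅ out=∅
  b5: in=∅ out=∅
  b6: in=∅ out=∅
  b7: in=∅ out=∅

Interfere edges:
  g — {k,w}
  k — {g,w}
  s — {w}
  w — {g,k,s}
  x — ∅

Registers:
  {g,k,w} pairwise interfere (3-clique) ⇒ χ ≥ 3
  assign g→R1 k→R2 s→R1 w→R0 x→R0 — no edge inside a register ⇒ χ ≤ 3
  χ = 3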